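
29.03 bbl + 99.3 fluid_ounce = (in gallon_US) 1220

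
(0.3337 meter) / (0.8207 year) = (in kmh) 4.642e-08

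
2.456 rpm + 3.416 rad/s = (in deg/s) 210.5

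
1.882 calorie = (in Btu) 0.007463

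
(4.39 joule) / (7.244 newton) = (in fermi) 6.06e+14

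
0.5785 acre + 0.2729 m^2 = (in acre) 0.5786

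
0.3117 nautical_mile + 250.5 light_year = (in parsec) 76.8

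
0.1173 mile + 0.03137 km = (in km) 0.2201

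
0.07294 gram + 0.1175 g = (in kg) 0.0001904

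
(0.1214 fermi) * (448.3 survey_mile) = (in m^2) 8.759e-11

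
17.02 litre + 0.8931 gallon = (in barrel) 0.1283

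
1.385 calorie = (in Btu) 0.005492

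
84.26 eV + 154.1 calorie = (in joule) 644.8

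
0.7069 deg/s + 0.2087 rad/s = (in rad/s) 0.221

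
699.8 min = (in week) 0.06942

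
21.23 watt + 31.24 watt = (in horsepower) 0.07036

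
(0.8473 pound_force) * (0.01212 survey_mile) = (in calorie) 17.57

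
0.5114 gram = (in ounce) 0.01804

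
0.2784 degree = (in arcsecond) 1002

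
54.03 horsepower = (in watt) 4.029e+04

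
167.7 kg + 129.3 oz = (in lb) 377.8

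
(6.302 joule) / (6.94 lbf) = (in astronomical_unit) 1.365e-12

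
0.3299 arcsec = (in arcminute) 0.005498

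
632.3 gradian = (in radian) 9.932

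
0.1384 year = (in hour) 1212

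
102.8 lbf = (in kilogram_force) 46.63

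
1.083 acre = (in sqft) 4.718e+04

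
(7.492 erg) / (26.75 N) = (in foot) 9.189e-08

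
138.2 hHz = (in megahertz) 0.01382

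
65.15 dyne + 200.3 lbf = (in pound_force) 200.3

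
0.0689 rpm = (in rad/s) 0.007215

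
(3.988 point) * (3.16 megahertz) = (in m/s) 4446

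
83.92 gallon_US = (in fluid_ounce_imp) 1.118e+04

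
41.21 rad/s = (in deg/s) 2361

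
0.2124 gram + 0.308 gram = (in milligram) 520.4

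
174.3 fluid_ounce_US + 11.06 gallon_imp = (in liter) 55.43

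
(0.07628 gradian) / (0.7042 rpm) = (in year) 5.152e-10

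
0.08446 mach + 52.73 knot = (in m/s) 55.89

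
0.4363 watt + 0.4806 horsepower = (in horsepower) 0.4812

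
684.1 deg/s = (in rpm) 114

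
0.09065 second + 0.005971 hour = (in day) 0.0002498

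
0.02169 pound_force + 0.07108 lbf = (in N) 0.4127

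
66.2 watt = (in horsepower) 0.08878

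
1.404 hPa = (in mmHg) 1.053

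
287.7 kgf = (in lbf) 634.3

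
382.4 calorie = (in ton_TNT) 3.824e-07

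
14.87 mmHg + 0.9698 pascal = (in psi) 0.2877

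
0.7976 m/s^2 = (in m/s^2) 0.7976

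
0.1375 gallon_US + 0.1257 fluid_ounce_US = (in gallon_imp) 0.1153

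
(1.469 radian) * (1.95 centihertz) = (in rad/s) 0.02865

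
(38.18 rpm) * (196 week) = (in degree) 2.716e+10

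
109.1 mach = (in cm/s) 3.715e+06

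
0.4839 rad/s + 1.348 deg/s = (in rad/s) 0.5074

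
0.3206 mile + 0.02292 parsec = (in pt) 2.005e+18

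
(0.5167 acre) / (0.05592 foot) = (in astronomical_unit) 8.201e-07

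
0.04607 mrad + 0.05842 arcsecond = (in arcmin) 0.1594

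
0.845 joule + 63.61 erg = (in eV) 5.274e+18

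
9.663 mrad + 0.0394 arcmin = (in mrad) 9.674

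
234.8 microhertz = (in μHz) 234.8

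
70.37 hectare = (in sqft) 7.575e+06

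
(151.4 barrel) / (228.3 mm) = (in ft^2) 1135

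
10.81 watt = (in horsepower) 0.0145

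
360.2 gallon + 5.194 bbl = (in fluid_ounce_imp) 7.705e+04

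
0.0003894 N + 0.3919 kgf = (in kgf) 0.3919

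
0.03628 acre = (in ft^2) 1580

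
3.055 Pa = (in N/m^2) 3.055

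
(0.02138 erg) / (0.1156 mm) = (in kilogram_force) 1.886e-06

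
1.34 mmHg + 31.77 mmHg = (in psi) 0.6402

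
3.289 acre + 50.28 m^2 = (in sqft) 1.438e+05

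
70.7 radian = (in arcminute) 2.43e+05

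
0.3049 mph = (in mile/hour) 0.3049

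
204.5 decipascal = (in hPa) 0.2045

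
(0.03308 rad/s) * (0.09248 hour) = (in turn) 1.753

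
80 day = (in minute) 1.152e+05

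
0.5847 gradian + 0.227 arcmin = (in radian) 0.00925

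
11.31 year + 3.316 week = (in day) 4151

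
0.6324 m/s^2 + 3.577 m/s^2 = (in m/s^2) 4.209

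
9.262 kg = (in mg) 9.262e+06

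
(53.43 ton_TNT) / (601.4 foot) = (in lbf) 2.742e+08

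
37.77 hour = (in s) 1.36e+05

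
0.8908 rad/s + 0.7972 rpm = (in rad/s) 0.9743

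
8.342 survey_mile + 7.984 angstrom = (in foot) 4.405e+04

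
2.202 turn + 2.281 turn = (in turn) 4.483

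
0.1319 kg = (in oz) 4.653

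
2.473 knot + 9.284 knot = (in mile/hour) 13.53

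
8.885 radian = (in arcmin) 3.054e+04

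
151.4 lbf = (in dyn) 6.735e+07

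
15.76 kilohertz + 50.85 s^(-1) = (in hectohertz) 158.1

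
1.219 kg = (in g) 1219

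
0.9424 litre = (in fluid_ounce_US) 31.87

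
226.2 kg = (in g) 2.262e+05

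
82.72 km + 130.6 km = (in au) 1.426e-06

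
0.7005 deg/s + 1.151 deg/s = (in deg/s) 1.851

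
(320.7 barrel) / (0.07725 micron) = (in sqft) 7.104e+09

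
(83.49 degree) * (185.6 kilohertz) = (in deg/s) 1.55e+07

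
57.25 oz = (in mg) 1.623e+06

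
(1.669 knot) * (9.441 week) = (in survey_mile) 3046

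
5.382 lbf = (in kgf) 2.441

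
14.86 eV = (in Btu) 2.257e-21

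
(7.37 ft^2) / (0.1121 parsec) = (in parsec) 6.415e-33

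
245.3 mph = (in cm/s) 1.097e+04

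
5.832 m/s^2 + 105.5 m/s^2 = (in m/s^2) 111.3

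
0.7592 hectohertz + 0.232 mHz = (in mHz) 7.592e+04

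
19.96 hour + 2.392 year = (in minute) 1.258e+06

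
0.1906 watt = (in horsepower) 0.0002556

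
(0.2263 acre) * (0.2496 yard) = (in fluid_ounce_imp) 7.356e+06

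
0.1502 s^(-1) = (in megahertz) 1.502e-07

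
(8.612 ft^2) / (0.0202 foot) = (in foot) 426.3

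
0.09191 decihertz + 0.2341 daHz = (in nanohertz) 2.35e+09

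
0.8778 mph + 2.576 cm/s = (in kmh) 1.505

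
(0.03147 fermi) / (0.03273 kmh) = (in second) 3.461e-15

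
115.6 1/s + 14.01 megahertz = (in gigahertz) 0.01401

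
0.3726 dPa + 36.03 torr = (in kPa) 4.804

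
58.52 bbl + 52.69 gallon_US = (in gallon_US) 2511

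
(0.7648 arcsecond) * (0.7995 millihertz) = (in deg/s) 1.698e-07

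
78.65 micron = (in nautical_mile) 4.247e-08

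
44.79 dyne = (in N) 0.0004479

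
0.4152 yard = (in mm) 379.7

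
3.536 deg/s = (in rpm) 0.5893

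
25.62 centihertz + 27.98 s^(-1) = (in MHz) 2.824e-05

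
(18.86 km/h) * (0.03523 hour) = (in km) 0.6644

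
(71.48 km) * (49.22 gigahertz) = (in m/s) 3.518e+15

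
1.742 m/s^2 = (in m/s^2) 1.742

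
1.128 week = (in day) 7.896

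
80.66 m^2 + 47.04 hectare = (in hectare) 47.05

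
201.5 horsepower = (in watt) 1.503e+05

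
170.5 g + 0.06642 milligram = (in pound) 0.3759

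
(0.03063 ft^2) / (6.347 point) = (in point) 3603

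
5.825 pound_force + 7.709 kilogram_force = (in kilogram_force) 10.35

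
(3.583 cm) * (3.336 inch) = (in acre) 7.502e-07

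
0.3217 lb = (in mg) 1.459e+05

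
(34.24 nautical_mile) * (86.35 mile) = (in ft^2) 9.485e+10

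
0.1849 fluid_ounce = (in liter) 0.005468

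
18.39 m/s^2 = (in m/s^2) 18.39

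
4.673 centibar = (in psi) 0.6778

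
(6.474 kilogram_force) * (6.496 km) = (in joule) 4.124e+05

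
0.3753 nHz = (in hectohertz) 3.753e-12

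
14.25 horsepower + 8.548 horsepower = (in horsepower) 22.8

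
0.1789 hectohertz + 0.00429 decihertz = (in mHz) 1.789e+04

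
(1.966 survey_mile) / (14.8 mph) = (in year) 1.516e-05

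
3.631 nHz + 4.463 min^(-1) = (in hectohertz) 0.0007438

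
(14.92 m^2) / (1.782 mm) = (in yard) 9156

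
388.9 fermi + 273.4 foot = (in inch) 3281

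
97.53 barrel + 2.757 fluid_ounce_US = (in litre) 1.551e+04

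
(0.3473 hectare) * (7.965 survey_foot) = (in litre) 8.432e+06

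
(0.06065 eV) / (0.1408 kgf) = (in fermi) 7.037e-06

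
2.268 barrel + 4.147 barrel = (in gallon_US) 269.4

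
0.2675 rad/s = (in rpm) 2.554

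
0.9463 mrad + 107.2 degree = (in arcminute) 6435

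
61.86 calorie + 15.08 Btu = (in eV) 1.009e+23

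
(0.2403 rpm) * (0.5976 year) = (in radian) 4.742e+05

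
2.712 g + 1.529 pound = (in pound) 1.535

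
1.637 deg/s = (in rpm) 0.2728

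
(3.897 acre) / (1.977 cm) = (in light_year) 8.432e-11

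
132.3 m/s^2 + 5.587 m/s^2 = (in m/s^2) 137.9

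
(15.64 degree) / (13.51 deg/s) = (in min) 0.01929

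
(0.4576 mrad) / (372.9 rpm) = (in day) 1.356e-10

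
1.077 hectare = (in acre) 2.661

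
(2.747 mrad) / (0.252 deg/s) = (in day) 7.229e-06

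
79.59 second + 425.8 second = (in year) 1.603e-05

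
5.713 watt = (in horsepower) 0.007661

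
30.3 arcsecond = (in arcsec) 30.3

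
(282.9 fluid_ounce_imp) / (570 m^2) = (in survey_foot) 4.627e-05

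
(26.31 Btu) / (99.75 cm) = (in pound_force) 6256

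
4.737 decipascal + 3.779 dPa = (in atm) 8.405e-06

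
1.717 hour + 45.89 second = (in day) 0.07207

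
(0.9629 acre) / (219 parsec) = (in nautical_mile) 3.114e-19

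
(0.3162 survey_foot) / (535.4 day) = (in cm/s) 2.083e-07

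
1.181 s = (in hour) 0.0003281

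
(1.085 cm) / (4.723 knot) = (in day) 5.168e-08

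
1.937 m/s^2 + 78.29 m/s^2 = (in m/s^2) 80.23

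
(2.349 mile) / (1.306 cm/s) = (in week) 0.4786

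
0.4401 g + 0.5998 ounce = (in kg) 0.01744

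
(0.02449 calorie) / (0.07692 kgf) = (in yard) 0.1486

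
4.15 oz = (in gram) 117.7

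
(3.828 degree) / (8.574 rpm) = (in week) 1.23e-07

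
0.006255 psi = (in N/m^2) 43.13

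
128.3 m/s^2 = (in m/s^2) 128.3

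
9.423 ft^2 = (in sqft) 9.423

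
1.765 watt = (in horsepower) 0.002367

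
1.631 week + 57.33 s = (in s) 9.865e+05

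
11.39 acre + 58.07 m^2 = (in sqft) 4.968e+05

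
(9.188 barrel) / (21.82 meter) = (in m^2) 0.06695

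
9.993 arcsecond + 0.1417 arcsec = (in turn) 7.82e-06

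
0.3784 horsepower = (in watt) 282.2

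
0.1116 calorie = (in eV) 2.914e+18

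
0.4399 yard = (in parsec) 1.304e-17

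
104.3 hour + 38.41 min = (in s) 3.778e+05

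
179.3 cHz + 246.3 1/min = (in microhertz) 5.898e+06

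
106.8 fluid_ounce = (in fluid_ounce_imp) 111.2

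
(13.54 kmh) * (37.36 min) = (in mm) 8.431e+06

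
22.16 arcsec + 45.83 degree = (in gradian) 50.93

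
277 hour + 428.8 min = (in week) 1.691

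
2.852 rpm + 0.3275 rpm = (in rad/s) 0.333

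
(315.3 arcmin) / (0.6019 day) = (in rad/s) 1.764e-06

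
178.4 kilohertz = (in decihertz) 1.784e+06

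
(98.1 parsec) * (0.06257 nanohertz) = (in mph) 4.237e+08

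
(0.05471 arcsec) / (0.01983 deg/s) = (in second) 0.0007664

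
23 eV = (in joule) 3.685e-18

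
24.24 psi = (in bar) 1.671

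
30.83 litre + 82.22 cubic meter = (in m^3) 82.25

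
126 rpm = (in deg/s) 756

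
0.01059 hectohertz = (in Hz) 1.059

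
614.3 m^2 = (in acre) 0.1518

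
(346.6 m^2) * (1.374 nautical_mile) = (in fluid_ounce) 2.982e+10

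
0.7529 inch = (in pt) 54.21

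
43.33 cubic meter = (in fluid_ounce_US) 1.465e+06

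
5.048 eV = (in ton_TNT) 1.933e-28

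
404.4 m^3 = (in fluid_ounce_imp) 1.423e+07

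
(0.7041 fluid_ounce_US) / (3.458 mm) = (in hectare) 6.022e-07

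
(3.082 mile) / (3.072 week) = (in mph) 0.005972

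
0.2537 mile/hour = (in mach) 0.0003331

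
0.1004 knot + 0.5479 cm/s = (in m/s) 0.05713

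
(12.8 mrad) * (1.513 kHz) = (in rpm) 184.9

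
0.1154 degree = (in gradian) 0.1282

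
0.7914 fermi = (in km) 7.914e-19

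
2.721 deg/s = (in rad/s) 0.04749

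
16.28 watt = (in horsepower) 0.02183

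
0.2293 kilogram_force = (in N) 2.249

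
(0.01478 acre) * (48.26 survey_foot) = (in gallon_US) 2.324e+05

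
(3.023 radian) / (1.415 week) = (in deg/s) 0.0002024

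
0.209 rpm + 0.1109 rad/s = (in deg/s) 7.608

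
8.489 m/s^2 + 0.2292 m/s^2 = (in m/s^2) 8.718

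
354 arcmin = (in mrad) 103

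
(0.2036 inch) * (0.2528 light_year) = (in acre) 3.056e+09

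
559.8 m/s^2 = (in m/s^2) 559.8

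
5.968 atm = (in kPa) 604.7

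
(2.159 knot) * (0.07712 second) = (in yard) 0.09367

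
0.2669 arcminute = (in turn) 1.236e-05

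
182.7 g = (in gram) 182.7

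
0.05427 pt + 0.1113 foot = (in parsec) 1.1e-18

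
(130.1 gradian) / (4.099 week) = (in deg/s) 4.723e-05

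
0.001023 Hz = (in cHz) 0.1023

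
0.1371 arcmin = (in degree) 0.002285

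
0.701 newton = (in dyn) 7.01e+04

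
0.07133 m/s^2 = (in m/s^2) 0.07133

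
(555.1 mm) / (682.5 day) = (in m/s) 9.414e-09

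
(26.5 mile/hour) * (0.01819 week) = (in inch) 5.131e+06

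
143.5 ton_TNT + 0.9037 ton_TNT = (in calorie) 1.444e+11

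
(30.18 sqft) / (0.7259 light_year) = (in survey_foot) 1.339e-15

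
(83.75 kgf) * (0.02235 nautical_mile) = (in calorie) 8125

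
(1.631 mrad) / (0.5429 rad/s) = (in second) 0.003004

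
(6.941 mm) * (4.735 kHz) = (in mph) 73.52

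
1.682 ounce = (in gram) 47.68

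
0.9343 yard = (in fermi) 8.543e+14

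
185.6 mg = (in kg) 0.0001856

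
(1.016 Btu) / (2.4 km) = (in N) 0.4466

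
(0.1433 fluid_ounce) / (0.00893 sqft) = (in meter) 0.005108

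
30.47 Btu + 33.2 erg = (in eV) 2.006e+23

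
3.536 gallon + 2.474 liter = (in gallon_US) 4.19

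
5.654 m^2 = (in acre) 0.001397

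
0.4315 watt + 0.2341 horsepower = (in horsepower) 0.2347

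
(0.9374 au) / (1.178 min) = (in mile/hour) 4.438e+09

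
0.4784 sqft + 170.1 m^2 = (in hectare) 0.01701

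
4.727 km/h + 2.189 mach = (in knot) 1451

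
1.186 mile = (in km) 1.909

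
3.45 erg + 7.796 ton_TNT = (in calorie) 7.796e+09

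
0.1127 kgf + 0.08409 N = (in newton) 1.189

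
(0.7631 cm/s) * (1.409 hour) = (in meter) 38.71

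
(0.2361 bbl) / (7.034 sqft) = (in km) 5.744e-05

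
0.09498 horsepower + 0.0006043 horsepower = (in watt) 71.28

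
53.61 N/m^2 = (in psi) 0.007775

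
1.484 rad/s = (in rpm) 14.17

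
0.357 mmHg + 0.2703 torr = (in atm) 0.0008254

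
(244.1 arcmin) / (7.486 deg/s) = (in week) 8.986e-07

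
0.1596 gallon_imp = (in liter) 0.7256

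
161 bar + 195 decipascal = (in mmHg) 1.208e+05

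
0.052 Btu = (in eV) 3.424e+20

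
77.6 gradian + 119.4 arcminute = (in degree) 71.83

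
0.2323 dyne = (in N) 2.323e-06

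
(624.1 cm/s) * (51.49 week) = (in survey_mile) 1.208e+05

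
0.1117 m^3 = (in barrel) 0.7026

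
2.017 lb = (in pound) 2.017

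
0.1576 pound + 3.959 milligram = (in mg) 7.149e+04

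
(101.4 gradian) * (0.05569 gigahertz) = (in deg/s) 5.082e+09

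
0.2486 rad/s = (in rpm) 2.374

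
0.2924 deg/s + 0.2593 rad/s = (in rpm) 2.525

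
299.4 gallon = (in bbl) 7.129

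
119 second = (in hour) 0.03306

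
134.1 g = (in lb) 0.2956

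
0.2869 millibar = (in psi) 0.004161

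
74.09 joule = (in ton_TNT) 1.771e-08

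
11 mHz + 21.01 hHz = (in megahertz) 0.002101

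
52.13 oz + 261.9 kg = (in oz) 9290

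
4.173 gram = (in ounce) 0.1472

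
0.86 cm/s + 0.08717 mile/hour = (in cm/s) 4.757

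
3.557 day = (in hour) 85.37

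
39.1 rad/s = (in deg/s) 2240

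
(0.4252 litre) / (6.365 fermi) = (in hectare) 6.68e+06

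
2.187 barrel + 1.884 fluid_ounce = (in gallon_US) 91.87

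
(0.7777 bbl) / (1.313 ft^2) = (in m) 1.014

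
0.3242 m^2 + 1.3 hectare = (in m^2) 1.3e+04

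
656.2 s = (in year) 2.081e-05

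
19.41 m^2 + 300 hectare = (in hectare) 300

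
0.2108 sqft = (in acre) 4.839e-06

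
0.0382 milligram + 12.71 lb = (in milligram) 5.765e+06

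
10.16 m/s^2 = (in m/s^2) 10.16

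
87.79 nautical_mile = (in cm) 1.626e+07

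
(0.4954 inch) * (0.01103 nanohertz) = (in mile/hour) 3.105e-13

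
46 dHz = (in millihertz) 4600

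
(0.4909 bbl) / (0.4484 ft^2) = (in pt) 5311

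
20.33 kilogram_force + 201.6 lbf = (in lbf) 246.4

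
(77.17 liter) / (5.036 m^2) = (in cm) 1.532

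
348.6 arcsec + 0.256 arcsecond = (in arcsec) 348.9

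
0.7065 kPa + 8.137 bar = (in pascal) 8.144e+05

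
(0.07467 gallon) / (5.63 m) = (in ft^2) 0.0005404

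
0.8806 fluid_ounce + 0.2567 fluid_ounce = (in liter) 0.03363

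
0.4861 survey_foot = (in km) 0.0001482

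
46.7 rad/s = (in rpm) 446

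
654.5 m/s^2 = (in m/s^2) 654.5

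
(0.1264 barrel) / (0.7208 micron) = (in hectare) 2.788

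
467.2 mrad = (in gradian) 29.74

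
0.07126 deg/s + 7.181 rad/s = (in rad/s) 7.182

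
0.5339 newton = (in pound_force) 0.12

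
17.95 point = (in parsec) 2.052e-19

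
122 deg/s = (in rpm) 20.33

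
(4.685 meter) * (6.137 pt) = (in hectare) 1.014e-06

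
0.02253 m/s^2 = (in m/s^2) 0.02253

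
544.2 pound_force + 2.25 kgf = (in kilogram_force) 249.1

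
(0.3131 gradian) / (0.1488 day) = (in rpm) 3.653e-06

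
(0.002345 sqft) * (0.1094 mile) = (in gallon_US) 10.13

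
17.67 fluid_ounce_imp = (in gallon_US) 0.1326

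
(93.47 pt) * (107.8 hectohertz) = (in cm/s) 3.555e+04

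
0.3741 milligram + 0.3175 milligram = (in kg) 6.916e-07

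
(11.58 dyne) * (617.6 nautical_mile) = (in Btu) 0.1255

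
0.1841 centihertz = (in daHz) 0.0001841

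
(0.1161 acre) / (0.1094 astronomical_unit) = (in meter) 2.871e-08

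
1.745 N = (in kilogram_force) 0.1779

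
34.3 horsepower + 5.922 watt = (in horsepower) 34.31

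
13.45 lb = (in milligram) 6.101e+06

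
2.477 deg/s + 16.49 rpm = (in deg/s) 101.4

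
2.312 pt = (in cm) 0.08156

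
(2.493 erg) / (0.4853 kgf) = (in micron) 0.05238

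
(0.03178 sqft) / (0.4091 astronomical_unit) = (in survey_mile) 2.998e-17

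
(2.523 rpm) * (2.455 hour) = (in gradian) 1.487e+05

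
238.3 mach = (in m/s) 8.114e+04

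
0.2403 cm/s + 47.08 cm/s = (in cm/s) 47.32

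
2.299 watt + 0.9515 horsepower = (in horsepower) 0.9546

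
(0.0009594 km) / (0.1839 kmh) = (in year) 5.955e-07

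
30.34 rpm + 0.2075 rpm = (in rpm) 30.55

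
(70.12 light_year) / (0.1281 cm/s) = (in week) 8.563e+14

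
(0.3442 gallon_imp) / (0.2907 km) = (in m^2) 5.383e-06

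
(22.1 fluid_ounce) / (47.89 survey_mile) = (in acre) 2.095e-12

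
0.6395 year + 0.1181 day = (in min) 3.363e+05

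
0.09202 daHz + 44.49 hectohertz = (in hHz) 44.5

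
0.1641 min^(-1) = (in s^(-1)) 0.002735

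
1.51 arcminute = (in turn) 6.991e-05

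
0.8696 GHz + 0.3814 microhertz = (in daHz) 8.696e+07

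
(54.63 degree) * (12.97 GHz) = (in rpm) 1.181e+11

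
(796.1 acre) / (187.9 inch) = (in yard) 7.382e+05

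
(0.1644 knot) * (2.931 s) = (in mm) 247.9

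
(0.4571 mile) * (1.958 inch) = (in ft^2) 393.8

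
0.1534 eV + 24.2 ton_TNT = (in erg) 1.013e+18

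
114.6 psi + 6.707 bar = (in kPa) 1461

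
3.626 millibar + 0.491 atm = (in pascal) 5.011e+04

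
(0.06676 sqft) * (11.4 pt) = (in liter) 0.02494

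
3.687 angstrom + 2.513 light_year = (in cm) 2.377e+18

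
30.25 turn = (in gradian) 1.21e+04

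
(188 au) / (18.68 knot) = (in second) 2.927e+12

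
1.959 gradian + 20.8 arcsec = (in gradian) 1.965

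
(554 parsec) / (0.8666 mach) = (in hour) 1.609e+13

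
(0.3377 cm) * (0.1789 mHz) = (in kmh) 2.175e-06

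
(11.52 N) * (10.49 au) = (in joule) 1.808e+13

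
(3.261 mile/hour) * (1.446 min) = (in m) 126.5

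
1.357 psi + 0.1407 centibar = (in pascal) 9497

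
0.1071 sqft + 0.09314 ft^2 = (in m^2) 0.0186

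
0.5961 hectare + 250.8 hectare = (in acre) 621.2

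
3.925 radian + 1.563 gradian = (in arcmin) 1.358e+04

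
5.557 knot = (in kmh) 10.29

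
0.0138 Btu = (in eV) 9.087e+19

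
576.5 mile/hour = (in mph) 576.5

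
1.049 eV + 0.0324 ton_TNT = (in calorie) 3.24e+07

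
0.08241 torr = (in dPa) 109.9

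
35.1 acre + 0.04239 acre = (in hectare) 14.22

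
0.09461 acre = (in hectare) 0.03829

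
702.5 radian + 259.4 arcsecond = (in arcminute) 2.415e+06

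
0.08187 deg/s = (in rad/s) 0.001429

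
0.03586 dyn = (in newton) 3.586e-07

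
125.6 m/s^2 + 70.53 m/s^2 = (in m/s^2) 196.1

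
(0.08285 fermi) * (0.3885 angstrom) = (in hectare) 3.219e-31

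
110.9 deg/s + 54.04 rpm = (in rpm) 72.52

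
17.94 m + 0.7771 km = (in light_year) 8.404e-14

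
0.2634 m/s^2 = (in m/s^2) 0.2634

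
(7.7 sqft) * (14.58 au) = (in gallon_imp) 3.432e+14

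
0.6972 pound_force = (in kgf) 0.3162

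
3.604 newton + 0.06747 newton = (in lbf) 0.8254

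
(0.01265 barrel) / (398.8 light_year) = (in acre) 1.317e-25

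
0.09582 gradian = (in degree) 0.08624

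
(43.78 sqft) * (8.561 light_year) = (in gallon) 8.702e+19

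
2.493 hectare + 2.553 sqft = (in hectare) 2.493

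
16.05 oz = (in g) 455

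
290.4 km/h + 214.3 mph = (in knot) 343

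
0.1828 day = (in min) 263.2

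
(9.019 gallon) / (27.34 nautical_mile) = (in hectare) 6.743e-11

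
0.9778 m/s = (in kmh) 3.52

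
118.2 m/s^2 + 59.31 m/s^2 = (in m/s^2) 177.5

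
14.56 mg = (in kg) 1.456e-05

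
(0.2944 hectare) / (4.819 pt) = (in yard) 1.894e+06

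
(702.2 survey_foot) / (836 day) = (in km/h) 1.067e-05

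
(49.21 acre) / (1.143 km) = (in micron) 1.742e+08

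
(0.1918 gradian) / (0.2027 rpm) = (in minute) 0.002366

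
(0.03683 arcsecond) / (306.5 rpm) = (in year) 1.764e-16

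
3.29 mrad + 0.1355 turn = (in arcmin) 2938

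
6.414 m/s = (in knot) 12.47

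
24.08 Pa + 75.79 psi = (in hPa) 5226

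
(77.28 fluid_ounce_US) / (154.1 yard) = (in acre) 4.008e-09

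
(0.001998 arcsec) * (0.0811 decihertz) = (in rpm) 7.502e-10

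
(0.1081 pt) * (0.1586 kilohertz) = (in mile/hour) 0.01353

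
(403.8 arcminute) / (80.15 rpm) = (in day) 1.62e-07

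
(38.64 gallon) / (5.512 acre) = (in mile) 4.075e-09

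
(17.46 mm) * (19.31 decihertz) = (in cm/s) 3.372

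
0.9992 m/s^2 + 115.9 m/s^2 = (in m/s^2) 116.9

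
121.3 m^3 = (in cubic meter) 121.3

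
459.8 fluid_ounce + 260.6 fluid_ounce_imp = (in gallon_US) 5.548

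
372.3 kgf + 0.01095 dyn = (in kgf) 372.3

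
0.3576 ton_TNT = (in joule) 1.496e+09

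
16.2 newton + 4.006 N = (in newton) 20.21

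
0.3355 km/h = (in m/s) 0.09319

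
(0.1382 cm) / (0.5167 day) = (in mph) 6.925e-08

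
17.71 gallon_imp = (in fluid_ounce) 2722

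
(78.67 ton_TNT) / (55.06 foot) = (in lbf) 4.409e+09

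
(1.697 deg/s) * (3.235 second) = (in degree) 5.49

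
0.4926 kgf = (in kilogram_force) 0.4926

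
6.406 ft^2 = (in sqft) 6.406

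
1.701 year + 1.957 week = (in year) 1.739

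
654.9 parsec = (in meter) 2.021e+19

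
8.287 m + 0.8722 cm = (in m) 8.296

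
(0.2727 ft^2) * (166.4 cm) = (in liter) 42.16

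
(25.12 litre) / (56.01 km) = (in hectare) 4.485e-11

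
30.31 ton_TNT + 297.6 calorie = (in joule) 1.268e+11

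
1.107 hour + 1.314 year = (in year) 1.314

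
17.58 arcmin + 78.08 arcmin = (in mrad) 27.83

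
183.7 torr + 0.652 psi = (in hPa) 289.9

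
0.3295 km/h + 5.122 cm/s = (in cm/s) 14.27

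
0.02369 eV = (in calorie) 9.072e-22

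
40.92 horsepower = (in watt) 3.051e+04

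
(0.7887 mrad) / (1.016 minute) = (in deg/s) 0.0007413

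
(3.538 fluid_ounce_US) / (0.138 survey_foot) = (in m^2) 0.002488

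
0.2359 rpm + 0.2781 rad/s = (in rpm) 2.892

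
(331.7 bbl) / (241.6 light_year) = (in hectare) 2.307e-21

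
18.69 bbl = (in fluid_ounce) 1.005e+05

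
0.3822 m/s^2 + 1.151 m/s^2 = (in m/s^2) 1.533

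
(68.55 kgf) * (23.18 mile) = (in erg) 2.508e+14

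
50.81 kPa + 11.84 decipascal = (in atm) 0.5015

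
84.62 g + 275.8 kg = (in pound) 608.2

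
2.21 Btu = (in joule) 2332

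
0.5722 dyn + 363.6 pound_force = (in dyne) 1.617e+08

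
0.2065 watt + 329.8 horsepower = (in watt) 2.459e+05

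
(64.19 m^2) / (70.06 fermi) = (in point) 2.597e+18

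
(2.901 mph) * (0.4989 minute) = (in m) 38.82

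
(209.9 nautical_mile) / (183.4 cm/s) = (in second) 2.12e+05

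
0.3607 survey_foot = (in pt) 311.6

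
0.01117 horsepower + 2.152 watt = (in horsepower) 0.01406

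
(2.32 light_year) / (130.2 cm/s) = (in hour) 4.683e+12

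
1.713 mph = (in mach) 0.002249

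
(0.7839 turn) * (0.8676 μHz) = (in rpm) 4.081e-05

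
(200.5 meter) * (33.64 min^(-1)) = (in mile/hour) 251.5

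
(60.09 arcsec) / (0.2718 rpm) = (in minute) 0.0001706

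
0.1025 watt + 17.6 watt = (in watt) 17.7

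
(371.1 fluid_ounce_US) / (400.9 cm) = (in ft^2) 0.02947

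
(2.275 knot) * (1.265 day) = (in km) 127.9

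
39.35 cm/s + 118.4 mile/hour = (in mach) 0.1566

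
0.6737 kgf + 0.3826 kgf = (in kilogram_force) 1.056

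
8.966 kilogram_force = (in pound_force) 19.77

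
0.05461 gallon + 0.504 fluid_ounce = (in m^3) 0.0002216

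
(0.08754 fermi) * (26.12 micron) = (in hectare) 2.287e-25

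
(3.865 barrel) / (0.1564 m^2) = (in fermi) 3.929e+15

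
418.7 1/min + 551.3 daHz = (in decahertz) 552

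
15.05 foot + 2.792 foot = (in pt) 1.542e+04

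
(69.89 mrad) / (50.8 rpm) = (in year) 4.166e-10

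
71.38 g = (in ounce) 2.518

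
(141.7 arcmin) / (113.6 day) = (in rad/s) 4.2e-09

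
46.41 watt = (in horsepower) 0.06224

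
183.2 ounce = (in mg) 5.194e+06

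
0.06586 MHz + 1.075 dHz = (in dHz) 6.586e+05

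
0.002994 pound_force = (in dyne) 1332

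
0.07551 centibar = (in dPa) 755.1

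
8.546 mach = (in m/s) 2910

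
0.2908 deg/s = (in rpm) 0.04847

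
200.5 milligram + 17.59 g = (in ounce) 0.6275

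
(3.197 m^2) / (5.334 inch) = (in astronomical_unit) 1.577e-10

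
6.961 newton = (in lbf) 1.565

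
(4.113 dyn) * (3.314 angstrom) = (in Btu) 1.292e-17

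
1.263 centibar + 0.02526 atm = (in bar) 0.03822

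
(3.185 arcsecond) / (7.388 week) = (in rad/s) 3.456e-12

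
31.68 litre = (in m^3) 0.03168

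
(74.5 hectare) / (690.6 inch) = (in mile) 26.39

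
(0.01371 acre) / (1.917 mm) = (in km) 28.94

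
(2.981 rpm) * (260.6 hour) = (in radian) 2.929e+05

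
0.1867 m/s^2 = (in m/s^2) 0.1867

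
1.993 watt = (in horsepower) 0.002673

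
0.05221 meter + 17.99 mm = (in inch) 2.764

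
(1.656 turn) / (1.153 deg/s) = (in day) 0.005984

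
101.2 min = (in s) 6072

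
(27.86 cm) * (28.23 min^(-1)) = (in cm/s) 13.11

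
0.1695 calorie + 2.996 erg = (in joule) 0.7092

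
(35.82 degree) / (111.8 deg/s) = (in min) 0.00534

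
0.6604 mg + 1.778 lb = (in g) 806.5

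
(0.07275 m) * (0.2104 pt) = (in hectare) 5.4e-10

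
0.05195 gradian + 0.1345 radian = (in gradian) 8.614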